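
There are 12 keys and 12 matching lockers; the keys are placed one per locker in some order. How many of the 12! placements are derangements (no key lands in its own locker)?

176214841

The subfactorial !12 = [12!/e] (nearest integer).
12! = 479001600, and 479001600/e ≈ 176214840.93, so !12 = 176214841.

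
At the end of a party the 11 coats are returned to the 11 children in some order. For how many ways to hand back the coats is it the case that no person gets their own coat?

14684570

Recurrence: !11 = 10·(!10 + !9).
!11 = 10·(1334961 + 133496) = 10·1468457 = 14684570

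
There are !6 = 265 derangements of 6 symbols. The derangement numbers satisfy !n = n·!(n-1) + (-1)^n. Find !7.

!7 = 7·265 - 1 = 1854.

1854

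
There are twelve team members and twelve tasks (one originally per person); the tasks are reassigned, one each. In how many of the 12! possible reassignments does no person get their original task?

176214841

Use !n = (n-1)(!(n-1) + !(n-2)).
!12 = 11·(14684570 + 1334961) = 11·16019531 = 176214841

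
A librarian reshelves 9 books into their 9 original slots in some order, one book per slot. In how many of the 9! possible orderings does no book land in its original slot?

133496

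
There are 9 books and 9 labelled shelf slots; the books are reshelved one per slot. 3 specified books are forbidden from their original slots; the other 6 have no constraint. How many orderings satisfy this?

Inclusion-exclusion on the 3 forbidden self-matches:
Σ_{j=0}^{3} (-1)^j C(3,j)(9-j)!
= C(3,0)·9! - C(3,1)·8! + C(3,2)·7! - C(3,3)·6!
= 362880 - 120960 + 15120 - 720
= 256320

256320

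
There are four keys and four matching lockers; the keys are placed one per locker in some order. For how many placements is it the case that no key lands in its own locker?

9

Use !n = (n-1)(!(n-1) + !(n-2)).
!4 = 3·(2 + 1) = 3·3 = 9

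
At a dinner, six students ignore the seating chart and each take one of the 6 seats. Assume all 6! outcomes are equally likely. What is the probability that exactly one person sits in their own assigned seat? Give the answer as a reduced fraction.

11/30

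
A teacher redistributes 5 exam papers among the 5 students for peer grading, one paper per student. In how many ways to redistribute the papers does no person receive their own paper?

44

!5 = 5! · Σ_{k=0}^{5} (-1)^k/k!
= 5! - 5!/1! + 5!/2! - 5!/3! + 5!/4! - 5!/5!
= 120 - 120 + 60 - 20 + 5 - 1
= 44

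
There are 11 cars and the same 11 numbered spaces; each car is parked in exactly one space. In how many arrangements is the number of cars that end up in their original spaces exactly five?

Pick the 5 fixed positions: C(11,5) = 462 ways.
The other 6 form a derangement: !6 = 265.
Total: 462 × 265 = 122430.

122430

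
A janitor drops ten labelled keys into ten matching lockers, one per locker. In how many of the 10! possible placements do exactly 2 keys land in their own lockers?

Choose which 2 of the 10 are fixed: C(10,2) = 45.
The other 8 form a derangement: !8 = 14833.
Total: 45 × 14833 = 667485.

667485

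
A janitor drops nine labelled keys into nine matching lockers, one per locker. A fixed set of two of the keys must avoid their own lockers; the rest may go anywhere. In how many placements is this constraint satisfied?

Let A_j be the event that the j-th constrained one is fixed. By inclusion-exclusion over the 2 events:
Σ_{j=0}^{2} (-1)^j C(2,j)(9-j)!
= C(2,0)·9! - C(2,1)·8! + C(2,2)·7!
= 362880 - 80640 + 5040
= 287280

287280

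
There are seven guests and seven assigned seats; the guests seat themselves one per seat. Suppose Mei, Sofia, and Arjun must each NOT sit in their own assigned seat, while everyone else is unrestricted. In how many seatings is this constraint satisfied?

3216

Let A_j be the event that the j-th constrained one is fixed. By inclusion-exclusion over the 3 events:
Σ_{j=0}^{3} (-1)^j C(3,j)(7-j)!
= C(3,0)·7! - C(3,1)·6! + C(3,2)·5! - C(3,3)·4!
= 5040 - 2160 + 360 - 24
= 3216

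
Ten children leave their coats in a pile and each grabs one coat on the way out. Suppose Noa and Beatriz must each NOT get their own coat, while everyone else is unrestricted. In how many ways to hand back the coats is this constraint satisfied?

2943360

Let A_j be the event that the j-th constrained one is fixed. By inclusion-exclusion over the 2 events:
Σ_{j=0}^{2} (-1)^j C(2,j)(10-j)!
= C(2,0)·10! - C(2,1)·9! + C(2,2)·8!
= 3628800 - 725760 + 40320
= 2943360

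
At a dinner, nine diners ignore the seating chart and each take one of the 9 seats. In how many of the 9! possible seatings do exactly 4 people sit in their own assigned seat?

Pick the 4 fixed positions: C(9,4) = 126 ways.
The other 5 form a derangement: !5 = 44.
Total: 126 × 44 = 5544.

5544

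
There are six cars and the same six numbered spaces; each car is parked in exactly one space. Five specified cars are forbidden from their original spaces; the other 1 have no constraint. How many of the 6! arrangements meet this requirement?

309

Let A_j be the event that the j-th constrained one is fixed. By inclusion-exclusion over the 5 events:
Σ_{j=0}^{5} (-1)^j C(5,j)(6-j)!
= C(5,0)·6! - C(5,1)·5! + C(5,2)·4! - C(5,3)·3! + C(5,4)·2! - C(5,5)·1!
= 720 - 600 + 240 - 60 + 10 - 1
= 309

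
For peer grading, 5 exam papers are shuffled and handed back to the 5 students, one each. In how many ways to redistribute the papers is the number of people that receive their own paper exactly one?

Choose which one of the 5 is fixed: C(5,1) = 5.
The remaining 4 must be deranged: !4 = 9.
Total: 5 × 9 = 45.

45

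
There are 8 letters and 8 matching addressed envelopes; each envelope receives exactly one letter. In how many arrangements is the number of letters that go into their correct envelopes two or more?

10655

# with exactly i fixed is C(8,i)·!(8-i); sum over i=2..8:
  i=2: C(8,2)·!6 = 28·265 = 7420
  i=3: C(8,3)·!5 = 56·44 = 2464
  i=4: C(8,4)·!4 = 70·9 = 630
  i=5: C(8,5)·!3 = 56·2 = 112
  i=6: C(8,6)·!2 = 28·1 = 28
  i=7: C(8,7)·!1 = 8·0 = 0
  i=8: C(8,8)·!0 = 1·1 = 1
Total = 10655.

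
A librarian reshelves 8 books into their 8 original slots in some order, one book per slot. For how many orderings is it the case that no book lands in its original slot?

14833

!8 = 8! · Σ_{k=0}^{8} (-1)^k/k!
= 8! - 8!/1! + 8!/2! - 8!/3! + 8!/4! - 8!/5! + 8!/6! - 8!/7! + 8!/8!
= 40320 - 40320 + 20160 - 6720 + 1680 - 336 + 56 - 8 + 1
= 14833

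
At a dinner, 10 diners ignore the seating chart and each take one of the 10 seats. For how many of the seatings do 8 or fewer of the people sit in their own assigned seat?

# with exactly i fixed is C(10,i)·!(10-i); sum over i=0..8:
  i=0: C(10,0)·!10 = 1·1334961 = 1334961
  i=1: C(10,1)·!9 = 10·133496 = 1334960
  i=2: C(10,2)·!8 = 45·14833 = 667485
  i=3: C(10,3)·!7 = 120·1854 = 222480
  i=4: C(10,4)·!6 = 210·265 = 55650
  i=5: C(10,5)·!5 = 252·44 = 11088
  i=6: C(10,6)·!4 = 210·9 = 1890
  i=7: C(10,7)·!3 = 120·2 = 240
  i=8: C(10,8)·!2 = 45·1 = 45
Total = 3628799.

3628799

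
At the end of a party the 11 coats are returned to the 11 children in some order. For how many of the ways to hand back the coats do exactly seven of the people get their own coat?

2970

Pick the 7 fixed positions: C(11,7) = 330 ways.
The remaining 4 must be deranged: !4 = 9.
Total: 330 × 9 = 2970.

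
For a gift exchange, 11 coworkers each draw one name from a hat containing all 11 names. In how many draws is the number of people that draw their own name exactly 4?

Pick the 4 fixed positions: C(11,4) = 330 ways.
The other 7 form a derangement: !7 = 1854.
Total: 330 × 1854 = 611820.

611820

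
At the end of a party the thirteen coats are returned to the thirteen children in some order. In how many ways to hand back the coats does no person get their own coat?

2290792932

Use !n = n·!(n-1) + (-1)^n.
!13 = 13·176214841 - 1 = 2290792932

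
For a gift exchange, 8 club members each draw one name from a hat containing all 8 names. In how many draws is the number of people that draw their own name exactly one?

14832

Pick the single fixed position: C(8,1) = 8 ways.
The remaining 7 must be deranged: !7 = 1854.
Total: 8 × 1854 = 14832.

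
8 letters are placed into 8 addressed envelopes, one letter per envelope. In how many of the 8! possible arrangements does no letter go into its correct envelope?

!8 = 8! · Σ_{k=0}^{8} (-1)^k/k!
= 8! - 8!/1! + 8!/2! - 8!/3! + 8!/4! - 8!/5! + 8!/6! - 8!/7! + 8!/8!
= 40320 - 40320 + 20160 - 6720 + 1680 - 336 + 56 - 8 + 1
= 14833

14833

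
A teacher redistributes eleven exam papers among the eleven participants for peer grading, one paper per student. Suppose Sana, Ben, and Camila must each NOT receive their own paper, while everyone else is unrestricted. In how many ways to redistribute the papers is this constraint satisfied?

Let A_j be the event that the j-th constrained one is fixed. By inclusion-exclusion over the 3 events:
Σ_{j=0}^{3} (-1)^j C(3,j)(11-j)!
= C(3,0)·11! - C(3,1)·10! + C(3,2)·9! - C(3,3)·8!
= 39916800 - 10886400 + 1088640 - 40320
= 30078720

30078720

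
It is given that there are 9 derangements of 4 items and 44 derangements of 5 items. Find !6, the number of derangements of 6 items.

265

!6 = (6-1)·(!5 + !4) = 5·(44 + 9) = 5·53 = 265.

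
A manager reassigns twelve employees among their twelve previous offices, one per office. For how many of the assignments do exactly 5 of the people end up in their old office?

1468368

Pick the 5 fixed positions: C(12,5) = 792 ways.
The remaining 7 must be deranged: !7 = 1854.
Total: 792 × 1854 = 1468368.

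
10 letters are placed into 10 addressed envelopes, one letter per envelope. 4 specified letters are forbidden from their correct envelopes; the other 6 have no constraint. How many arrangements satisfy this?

2399760

Inclusion-exclusion on the 4 forbidden self-matches:
Σ_{j=0}^{4} (-1)^j C(4,j)(10-j)!
= C(4,0)·10! - C(4,1)·9! + C(4,2)·8! - C(4,3)·7! + C(4,4)·6!
= 3628800 - 1451520 + 241920 - 20160 + 720
= 2399760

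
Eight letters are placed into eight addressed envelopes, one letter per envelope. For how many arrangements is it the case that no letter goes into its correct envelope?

Recurrence: !8 = 7·(!7 + !6).
!8 = 7·(1854 + 265) = 7·2119 = 14833

14833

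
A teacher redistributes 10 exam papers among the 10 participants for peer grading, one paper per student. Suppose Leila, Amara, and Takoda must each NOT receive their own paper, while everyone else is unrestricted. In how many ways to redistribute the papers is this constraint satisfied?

2656080

Inclusion-exclusion on the 3 forbidden self-matches:
Σ_{j=0}^{3} (-1)^j C(3,j)(10-j)!
= C(3,0)·10! - C(3,1)·9! + C(3,2)·8! - C(3,3)·7!
= 3628800 - 1088640 + 120960 - 5040
= 2656080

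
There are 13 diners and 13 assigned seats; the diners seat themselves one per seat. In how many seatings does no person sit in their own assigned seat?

2290792932

The number of derangements of 13 is !13 = Σ_{k=0}^{13} (-1)^k·13!/k!
= 13! - 13!/1! + 13!/2! - 13!/3! + 13!/4! - 13!/5! + 13!/6! - 13!/7! + 13!/8! - 13!/9! + 13!/10! - 13!/11! + 13!/12! - 13!/13!
= 6227020800 - 6227020800 + 3113510400 - 1037836800 + 259459200 - 51891840 + 8648640 - 1235520 + 154440 - 17160 + 1716 - 156 + 13 - 1
= 2290792932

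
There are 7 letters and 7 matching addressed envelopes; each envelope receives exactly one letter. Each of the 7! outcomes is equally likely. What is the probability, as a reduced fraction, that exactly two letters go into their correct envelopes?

11/60

Favorable outcomes: C(7,2)·!5 = 21·44 = 924.
Total outcomes: 7! = 5040.
Probability = 924/5040 = 11/60.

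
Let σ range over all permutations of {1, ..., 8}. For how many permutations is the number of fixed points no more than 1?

29665

Sum C(8,i)·!(8-i) for i = 0..1:
  i=0: C(8,0)·!8 = 1·14833 = 14833
  i=1: C(8,1)·!7 = 8·1854 = 14832
Total = 29665.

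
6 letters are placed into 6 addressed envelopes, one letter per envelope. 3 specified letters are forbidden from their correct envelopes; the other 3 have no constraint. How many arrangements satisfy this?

Inclusion-exclusion on the 3 forbidden self-matches:
Σ_{j=0}^{3} (-1)^j C(3,j)(6-j)!
= C(3,0)·6! - C(3,1)·5! + C(3,2)·4! - C(3,3)·3!
= 720 - 360 + 72 - 6
= 426

426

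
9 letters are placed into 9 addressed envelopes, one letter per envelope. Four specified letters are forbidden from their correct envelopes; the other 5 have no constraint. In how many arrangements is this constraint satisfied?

229080

Let A_j be the event that the j-th constrained one is fixed. By inclusion-exclusion over the 4 events:
Σ_{j=0}^{4} (-1)^j C(4,j)(9-j)!
= C(4,0)·9! - C(4,1)·8! + C(4,2)·7! - C(4,3)·6! + C(4,4)·5!
= 362880 - 161280 + 30240 - 2880 + 120
= 229080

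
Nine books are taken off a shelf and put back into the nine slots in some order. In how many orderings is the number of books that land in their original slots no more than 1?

266993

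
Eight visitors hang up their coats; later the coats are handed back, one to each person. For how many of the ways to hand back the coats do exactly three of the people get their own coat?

Pick the 3 fixed positions: C(8,3) = 56 ways.
The other 5 form a derangement: !5 = 44.
Total: 56 × 44 = 2464.

2464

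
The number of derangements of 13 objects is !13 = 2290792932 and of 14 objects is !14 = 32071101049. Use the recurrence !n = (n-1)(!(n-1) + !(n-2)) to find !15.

481066515734

!15 = (15-1)·(!14 + !13) = 14·(32071101049 + 2290792932) = 14·34361893981 = 481066515734.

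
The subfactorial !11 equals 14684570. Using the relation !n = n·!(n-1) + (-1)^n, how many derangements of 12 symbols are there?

176214841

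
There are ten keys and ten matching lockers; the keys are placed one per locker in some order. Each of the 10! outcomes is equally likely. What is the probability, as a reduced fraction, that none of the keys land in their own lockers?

16481/44800

Favorable outcomes: !10 = 1334961.
Total outcomes: 10! = 3628800.
Probability = 1334961/3628800 = 16481/44800.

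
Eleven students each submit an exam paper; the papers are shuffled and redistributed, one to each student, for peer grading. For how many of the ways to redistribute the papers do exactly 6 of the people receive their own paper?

Choose which 6 of the 11 are fixed: C(11,6) = 462.
The other 5 form a derangement: !5 = 44.
Total: 462 × 44 = 20328.

20328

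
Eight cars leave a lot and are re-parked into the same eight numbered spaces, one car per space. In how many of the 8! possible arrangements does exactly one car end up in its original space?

14832

Pick the single fixed position: C(8,1) = 8 ways.
The other 7 form a derangement: !7 = 1854.
Total: 8 × 1854 = 14832.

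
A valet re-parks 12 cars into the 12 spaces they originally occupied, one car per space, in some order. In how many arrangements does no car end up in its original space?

176214841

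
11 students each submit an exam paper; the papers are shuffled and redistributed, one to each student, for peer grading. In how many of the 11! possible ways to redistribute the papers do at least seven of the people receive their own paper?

# with exactly i fixed is C(11,i)·!(11-i); sum over i=7..11:
  i=7: C(11,7)·!4 = 330·9 = 2970
  i=8: C(11,8)·!3 = 165·2 = 330
  i=9: C(11,9)·!2 = 55·1 = 55
  i=10: C(11,10)·!1 = 11·0 = 0
  i=11: C(11,11)·!0 = 1·1 = 1
Total = 3356.

3356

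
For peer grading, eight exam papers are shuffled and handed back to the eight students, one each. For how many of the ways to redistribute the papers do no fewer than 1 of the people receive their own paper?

# with exactly i fixed is C(8,i)·!(8-i); sum over i=1..8:
  i=1: C(8,1)·!7 = 8·1854 = 14832
  i=2: C(8,2)·!6 = 28·265 = 7420
  i=3: C(8,3)·!5 = 56·44 = 2464
  i=4: C(8,4)·!4 = 70·9 = 630
  i=5: C(8,5)·!3 = 56·2 = 112
  i=6: C(8,6)·!2 = 28·1 = 28
  i=7: C(8,7)·!1 = 8·0 = 0
  i=8: C(8,8)·!0 = 1·1 = 1
Total = 25487.

25487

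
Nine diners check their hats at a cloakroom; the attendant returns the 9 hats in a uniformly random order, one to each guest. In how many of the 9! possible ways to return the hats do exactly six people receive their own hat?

Pick the 6 fixed positions: C(9,6) = 84 ways.
The remaining 3 must be deranged: !3 = 2.
Total: 84 × 2 = 168.

168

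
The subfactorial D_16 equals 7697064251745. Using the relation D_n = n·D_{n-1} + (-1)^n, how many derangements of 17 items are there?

D_17 = 17·7697064251745 - 1 = 130850092279664.

130850092279664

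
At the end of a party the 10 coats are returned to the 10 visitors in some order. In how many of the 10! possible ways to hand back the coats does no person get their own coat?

1334961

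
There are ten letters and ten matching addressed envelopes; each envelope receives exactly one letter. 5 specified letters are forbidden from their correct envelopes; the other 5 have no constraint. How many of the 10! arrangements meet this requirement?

Inclusion-exclusion on the 5 forbidden self-matches:
Σ_{j=0}^{5} (-1)^j C(5,j)(10-j)!
= C(5,0)·10! - C(5,1)·9! + C(5,2)·8! - C(5,3)·7! + C(5,4)·6! - C(5,5)·5!
= 3628800 - 1814400 + 403200 - 50400 + 3600 - 120
= 2170680

2170680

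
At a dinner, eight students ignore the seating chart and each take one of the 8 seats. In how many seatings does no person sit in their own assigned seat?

The number of derangements of 8 is !8 = Σ_{k=0}^{8} (-1)^k·8!/k!
= 8! - 8!/1! + 8!/2! - 8!/3! + 8!/4! - 8!/5! + 8!/6! - 8!/7! + 8!/8!
= 40320 - 40320 + 20160 - 6720 + 1680 - 336 + 56 - 8 + 1
= 14833

14833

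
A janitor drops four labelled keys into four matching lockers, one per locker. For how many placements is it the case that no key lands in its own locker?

By inclusion-exclusion, !4 = Σ (-1)^k · 4!/k! for k=0..4
= 4! - 4!/1! + 4!/2! - 4!/3! + 4!/4!
= 24 - 24 + 12 - 4 + 1
= 9

9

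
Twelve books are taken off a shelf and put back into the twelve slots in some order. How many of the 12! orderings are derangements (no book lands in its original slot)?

!12 = 12! · Σ_{k=0}^{12} (-1)^k/k!
= 12! - 12!/1! + 12!/2! - 12!/3! + 12!/4! - 12!/5! + 12!/6! - 12!/7! + 12!/8! - 12!/9! + 12!/10! - 12!/11! + 12!/12!
= 479001600 - 479001600 + 239500800 - 79833600 + 19958400 - 3991680 + 665280 - 95040 + 11880 - 1320 + 132 - 12 + 1
= 176214841

176214841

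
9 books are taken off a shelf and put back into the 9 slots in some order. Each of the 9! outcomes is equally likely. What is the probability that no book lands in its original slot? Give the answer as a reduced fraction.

Favorable outcomes: !9 = 133496.
Total outcomes: 9! = 362880.
Probability = 133496/362880 = 16687/45360.

16687/45360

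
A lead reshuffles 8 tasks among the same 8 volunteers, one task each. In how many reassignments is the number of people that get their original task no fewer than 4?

Sum C(8,i)·!(8-i) for i = 4..8:
  i=4: C(8,4)·!4 = 70·9 = 630
  i=5: C(8,5)·!3 = 56·2 = 112
  i=6: C(8,6)·!2 = 28·1 = 28
  i=7: C(8,7)·!1 = 8·0 = 0
  i=8: C(8,8)·!0 = 1·1 = 1
Total = 771.

771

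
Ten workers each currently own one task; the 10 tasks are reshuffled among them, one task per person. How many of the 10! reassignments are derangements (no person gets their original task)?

The number of derangements of 10 is !10 = Σ_{k=0}^{10} (-1)^k·10!/k!
= 10! - 10!/1! + 10!/2! - 10!/3! + 10!/4! - 10!/5! + 10!/6! - 10!/7! + 10!/8! - 10!/9! + 10!/10!
= 3628800 - 3628800 + 1814400 - 604800 + 151200 - 30240 + 5040 - 720 + 90 - 10 + 1
= 1334961

1334961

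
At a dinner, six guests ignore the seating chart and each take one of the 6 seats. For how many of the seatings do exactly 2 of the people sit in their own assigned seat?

135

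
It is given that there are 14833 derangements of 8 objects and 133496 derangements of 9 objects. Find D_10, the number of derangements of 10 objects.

1334961

D_10 = (10-1)·(D_9 + D_8) = 9·(133496 + 14833) = 9·148329 = 1334961.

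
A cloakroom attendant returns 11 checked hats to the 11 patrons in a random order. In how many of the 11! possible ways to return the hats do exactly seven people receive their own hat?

2970

Pick the 7 fixed positions: C(11,7) = 330 ways.
The remaining 4 must be deranged: !4 = 9.
Total: 330 × 9 = 2970.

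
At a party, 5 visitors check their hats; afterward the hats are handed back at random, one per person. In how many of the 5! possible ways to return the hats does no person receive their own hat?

44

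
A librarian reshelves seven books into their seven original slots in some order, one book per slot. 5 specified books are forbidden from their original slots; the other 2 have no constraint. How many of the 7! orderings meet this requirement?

Let A_j be the event that the j-th constrained one is fixed. By inclusion-exclusion over the 5 events:
Σ_{j=0}^{5} (-1)^j C(5,j)(7-j)!
= C(5,0)·7! - C(5,1)·6! + C(5,2)·5! - C(5,3)·4! + C(5,4)·3! - C(5,5)·2!
= 5040 - 3600 + 1200 - 240 + 30 - 2
= 2428

2428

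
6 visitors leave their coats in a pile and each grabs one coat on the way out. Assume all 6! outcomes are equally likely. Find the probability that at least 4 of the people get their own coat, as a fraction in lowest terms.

1/45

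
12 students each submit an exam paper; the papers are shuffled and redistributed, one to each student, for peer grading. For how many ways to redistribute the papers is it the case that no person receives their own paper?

176214841

!12 = 12! · Σ_{k=0}^{12} (-1)^k/k!
= 12! - 12!/1! + 12!/2! - 12!/3! + 12!/4! - 12!/5! + 12!/6! - 12!/7! + 12!/8! - 12!/9! + 12!/10! - 12!/11! + 12!/12!
= 479001600 - 479001600 + 239500800 - 79833600 + 19958400 - 3991680 + 665280 - 95040 + 11880 - 1320 + 132 - 12 + 1
= 176214841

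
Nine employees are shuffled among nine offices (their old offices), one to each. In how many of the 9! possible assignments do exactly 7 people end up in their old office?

Choose which 7 of the 9 are fixed: C(9,7) = 36.
The remaining 2 must be deranged: !2 = 1.
Total: 36 × 1 = 36.

36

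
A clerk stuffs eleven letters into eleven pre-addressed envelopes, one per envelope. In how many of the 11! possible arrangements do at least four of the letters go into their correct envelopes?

757934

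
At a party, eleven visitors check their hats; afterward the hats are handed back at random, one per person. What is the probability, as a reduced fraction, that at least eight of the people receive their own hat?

Favorable outcomes: Σ_{i≥8} C(11,i)·!(11-i) = 165·2 + 55·1 + 11·0 + 1·1 = 386.
Total outcomes: 11! = 39916800.
Probability = 386/39916800 = 193/19958400.

193/19958400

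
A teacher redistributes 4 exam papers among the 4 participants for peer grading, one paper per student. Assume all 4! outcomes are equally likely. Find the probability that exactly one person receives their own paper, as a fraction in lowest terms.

1/3

Favorable outcomes: C(4,1)·!3 = 4·2 = 8.
Total outcomes: 4! = 24.
Probability = 8/24 = 1/3.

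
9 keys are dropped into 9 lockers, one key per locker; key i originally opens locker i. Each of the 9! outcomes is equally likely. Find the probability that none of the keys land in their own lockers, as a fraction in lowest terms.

16687/45360

Favorable outcomes: !9 = 133496.
Total outcomes: 9! = 362880.
Probability = 133496/362880 = 16687/45360.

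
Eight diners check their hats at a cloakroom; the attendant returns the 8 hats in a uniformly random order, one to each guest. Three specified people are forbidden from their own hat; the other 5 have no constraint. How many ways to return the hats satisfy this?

27240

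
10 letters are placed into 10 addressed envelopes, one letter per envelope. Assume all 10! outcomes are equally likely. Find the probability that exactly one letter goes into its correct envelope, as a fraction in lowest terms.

Favorable outcomes: C(10,1)·!9 = 10·133496 = 1334960.
Total outcomes: 10! = 3628800.
Probability = 1334960/3628800 = 16687/45360.

16687/45360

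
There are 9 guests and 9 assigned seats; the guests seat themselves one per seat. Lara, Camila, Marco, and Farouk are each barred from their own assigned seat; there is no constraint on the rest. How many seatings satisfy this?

Inclusion-exclusion on the 4 forbidden self-matches:
Σ_{j=0}^{4} (-1)^j C(4,j)(9-j)!
= C(4,0)·9! - C(4,1)·8! + C(4,2)·7! - C(4,3)·6! + C(4,4)·5!
= 362880 - 161280 + 30240 - 2880 + 120
= 229080

229080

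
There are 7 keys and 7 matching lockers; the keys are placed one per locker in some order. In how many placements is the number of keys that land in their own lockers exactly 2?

Pick the 2 fixed positions: C(7,2) = 21 ways.
The remaining 5 must be deranged: !5 = 44.
Total: 21 × 44 = 924.

924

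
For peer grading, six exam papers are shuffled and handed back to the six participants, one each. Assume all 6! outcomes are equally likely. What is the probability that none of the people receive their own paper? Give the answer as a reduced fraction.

53/144

Favorable outcomes: !6 = 265.
Total outcomes: 6! = 720.
Probability = 265/720 = 53/144.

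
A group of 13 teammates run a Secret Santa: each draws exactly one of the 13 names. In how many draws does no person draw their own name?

2290792932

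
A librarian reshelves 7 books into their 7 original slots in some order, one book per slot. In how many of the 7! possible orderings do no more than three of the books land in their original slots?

4948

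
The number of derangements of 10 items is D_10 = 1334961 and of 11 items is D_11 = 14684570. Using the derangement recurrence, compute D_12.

D_12 = (12-1)·(D_11 + D_10) = 11·(14684570 + 1334961) = 11·16019531 = 176214841.

176214841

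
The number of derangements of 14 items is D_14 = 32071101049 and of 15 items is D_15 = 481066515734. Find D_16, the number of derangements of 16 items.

D_16 = (16-1)·(D_15 + D_14) = 15·(481066515734 + 32071101049) = 15·513137616783 = 7697064251745.

7697064251745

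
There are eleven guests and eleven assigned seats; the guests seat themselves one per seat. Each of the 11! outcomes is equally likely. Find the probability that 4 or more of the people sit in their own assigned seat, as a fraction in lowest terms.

378967/19958400

Favorable outcomes: Σ_{i≥4} C(11,i)·!(11-i) = 330·1854 + 462·265 + 462·44 + 330·9 + 165·2 + 55·1 + 11·0 + 1·1 = 757934.
Total outcomes: 11! = 39916800.
Probability = 757934/39916800 = 378967/19958400.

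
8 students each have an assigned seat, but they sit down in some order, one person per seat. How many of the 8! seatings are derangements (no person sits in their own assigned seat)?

14833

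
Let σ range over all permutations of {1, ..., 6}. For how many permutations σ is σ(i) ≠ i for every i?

265

!6 is the nearest integer to 6!/e.
6! = 720, and 720/e ≈ 264.87, so !6 = 265.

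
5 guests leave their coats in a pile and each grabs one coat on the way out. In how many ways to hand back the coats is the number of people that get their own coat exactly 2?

20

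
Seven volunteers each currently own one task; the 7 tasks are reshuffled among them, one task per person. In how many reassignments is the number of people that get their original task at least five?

22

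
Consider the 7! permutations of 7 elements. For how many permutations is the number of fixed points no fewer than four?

92

Sum C(7,i)·!(7-i) for i = 4..7:
  i=4: C(7,4)·!3 = 35·2 = 70
  i=5: C(7,5)·!2 = 21·1 = 21
  i=6: C(7,6)·!1 = 7·0 = 0
  i=7: C(7,7)·!0 = 1·1 = 1
Total = 92.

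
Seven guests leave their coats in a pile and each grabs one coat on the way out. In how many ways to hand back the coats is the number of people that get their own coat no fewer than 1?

3186

Sum C(7,i)·!(7-i) for i = 1..7:
  i=1: C(7,1)·!6 = 7·265 = 1855
  i=2: C(7,2)·!5 = 21·44 = 924
  i=3: C(7,3)·!4 = 35·9 = 315
  i=4: C(7,4)·!3 = 35·2 = 70
  i=5: C(7,5)·!2 = 21·1 = 21
  i=6: C(7,6)·!1 = 7·0 = 0
  i=7: C(7,7)·!0 = 1·1 = 1
Total = 3186.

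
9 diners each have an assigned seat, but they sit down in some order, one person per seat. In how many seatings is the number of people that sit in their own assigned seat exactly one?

133497

Choose which one of the 9 is fixed: C(9,1) = 9.
The other 8 form a derangement: !8 = 14833.
Total: 9 × 14833 = 133497.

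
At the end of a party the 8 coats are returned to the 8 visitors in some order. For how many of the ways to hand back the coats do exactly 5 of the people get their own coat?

112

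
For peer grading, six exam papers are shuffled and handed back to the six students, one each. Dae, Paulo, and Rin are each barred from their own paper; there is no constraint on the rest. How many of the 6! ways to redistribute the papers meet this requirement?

426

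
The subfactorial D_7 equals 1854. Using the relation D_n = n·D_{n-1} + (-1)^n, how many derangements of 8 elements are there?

14833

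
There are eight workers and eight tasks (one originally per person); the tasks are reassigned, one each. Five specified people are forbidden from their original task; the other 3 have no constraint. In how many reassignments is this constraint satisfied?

Let A_j be the event that the j-th constrained one is fixed. By inclusion-exclusion over the 5 events:
Σ_{j=0}^{5} (-1)^j C(5,j)(8-j)!
= C(5,0)·8! - C(5,1)·7! + C(5,2)·6! - C(5,3)·5! + C(5,4)·4! - C(5,5)·3!
= 40320 - 25200 + 7200 - 1200 + 120 - 6
= 21234

21234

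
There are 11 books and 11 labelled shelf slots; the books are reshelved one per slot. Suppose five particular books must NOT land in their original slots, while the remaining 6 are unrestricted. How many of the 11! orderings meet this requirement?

25022880

Let A_j be the event that the j-th constrained one is fixed. By inclusion-exclusion over the 5 events:
Σ_{j=0}^{5} (-1)^j C(5,j)(11-j)!
= C(5,0)·11! - C(5,1)·10! + C(5,2)·9! - C(5,3)·8! + C(5,4)·7! - C(5,5)·6!
= 39916800 - 18144000 + 3628800 - 403200 + 25200 - 720
= 25022880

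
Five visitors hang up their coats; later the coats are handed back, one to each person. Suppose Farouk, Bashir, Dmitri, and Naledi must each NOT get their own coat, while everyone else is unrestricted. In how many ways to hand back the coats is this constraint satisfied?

53

Inclusion-exclusion on the 4 forbidden self-matches:
Σ_{j=0}^{4} (-1)^j C(4,j)(5-j)!
= C(4,0)·5! - C(4,1)·4! + C(4,2)·3! - C(4,3)·2! + C(4,4)·1!
= 120 - 96 + 36 - 8 + 1
= 53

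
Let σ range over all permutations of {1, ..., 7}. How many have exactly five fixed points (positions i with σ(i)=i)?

21

Choose which 5 of the 7 are fixed: C(7,5) = 21.
The remaining 2 must be deranged: !2 = 1.
Total: 21 × 1 = 21.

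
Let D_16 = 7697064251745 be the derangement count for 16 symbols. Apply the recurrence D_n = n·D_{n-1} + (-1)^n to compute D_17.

130850092279664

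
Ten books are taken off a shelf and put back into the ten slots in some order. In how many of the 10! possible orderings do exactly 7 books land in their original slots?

240

Pick the 7 fixed positions: C(10,7) = 120 ways.
The remaining 3 must be deranged: !3 = 2.
Total: 120 × 2 = 240.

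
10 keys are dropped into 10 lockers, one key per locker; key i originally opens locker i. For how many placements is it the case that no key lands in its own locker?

Use !n = (n-1)(!(n-1) + !(n-2)).
!10 = 9·(133496 + 14833) = 9·148329 = 1334961

1334961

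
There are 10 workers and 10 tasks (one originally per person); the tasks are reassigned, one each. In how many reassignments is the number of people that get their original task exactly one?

1334960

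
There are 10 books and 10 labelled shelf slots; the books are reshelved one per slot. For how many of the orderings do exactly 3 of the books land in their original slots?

222480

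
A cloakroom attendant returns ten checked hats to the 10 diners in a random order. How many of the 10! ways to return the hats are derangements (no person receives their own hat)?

1334961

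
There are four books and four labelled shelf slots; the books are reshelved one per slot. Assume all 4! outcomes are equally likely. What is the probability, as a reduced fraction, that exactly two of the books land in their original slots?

1/4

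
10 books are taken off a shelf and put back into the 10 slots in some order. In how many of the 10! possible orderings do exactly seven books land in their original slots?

Choose which 7 of the 10 are fixed: C(10,7) = 120.
The other 3 form a derangement: !3 = 2.
Total: 120 × 2 = 240.

240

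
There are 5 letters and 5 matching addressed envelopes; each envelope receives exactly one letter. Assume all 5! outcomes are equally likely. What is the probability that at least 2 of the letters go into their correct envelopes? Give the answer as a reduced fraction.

31/120

Favorable outcomes: Σ_{i≥2} C(5,i)·!(5-i) = 10·2 + 10·1 + 5·0 + 1·1 = 31.
Total outcomes: 5! = 120.
Probability = 31/120 = 31/120.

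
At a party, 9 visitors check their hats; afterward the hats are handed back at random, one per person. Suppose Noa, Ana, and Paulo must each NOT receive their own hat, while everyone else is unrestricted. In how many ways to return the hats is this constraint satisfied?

256320

Inclusion-exclusion on the 3 forbidden self-matches:
Σ_{j=0}^{3} (-1)^j C(3,j)(9-j)!
= C(3,0)·9! - C(3,1)·8! + C(3,2)·7! - C(3,3)·6!
= 362880 - 120960 + 15120 - 720
= 256320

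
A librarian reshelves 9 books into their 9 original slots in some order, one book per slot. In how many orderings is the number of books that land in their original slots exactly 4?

Choose which 4 of the 9 are fixed: C(9,4) = 126.
The other 5 form a derangement: !5 = 44.
Total: 126 × 44 = 5544.

5544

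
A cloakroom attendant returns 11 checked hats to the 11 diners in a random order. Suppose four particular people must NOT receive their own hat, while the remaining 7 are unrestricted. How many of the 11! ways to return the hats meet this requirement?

Inclusion-exclusion on the 4 forbidden self-matches:
Σ_{j=0}^{4} (-1)^j C(4,j)(11-j)!
= C(4,0)·11! - C(4,1)·10! + C(4,2)·9! - C(4,3)·8! + C(4,4)·7!
= 39916800 - 14515200 + 2177280 - 161280 + 5040
= 27422640

27422640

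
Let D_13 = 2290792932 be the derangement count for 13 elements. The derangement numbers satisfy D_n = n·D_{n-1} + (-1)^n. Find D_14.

32071101049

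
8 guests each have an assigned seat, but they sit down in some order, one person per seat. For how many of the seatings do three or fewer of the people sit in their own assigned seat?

# with exactly i fixed is C(8,i)·!(8-i); sum over i=0..3:
  i=0: C(8,0)·!8 = 1·14833 = 14833
  i=1: C(8,1)·!7 = 8·1854 = 14832
  i=2: C(8,2)·!6 = 28·265 = 7420
  i=3: C(8,3)·!5 = 56·44 = 2464
Total = 39549.

39549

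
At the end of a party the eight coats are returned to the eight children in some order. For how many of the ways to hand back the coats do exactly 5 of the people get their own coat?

112

Choose which 5 of the 8 are fixed: C(8,5) = 56.
The other 3 form a derangement: !3 = 2.
Total: 56 × 2 = 112.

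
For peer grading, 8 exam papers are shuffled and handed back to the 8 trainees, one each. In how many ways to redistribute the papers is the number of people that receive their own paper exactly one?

14832

Pick the single fixed position: C(8,1) = 8 ways.
The remaining 7 must be deranged: !7 = 1854.
Total: 8 × 1854 = 14832.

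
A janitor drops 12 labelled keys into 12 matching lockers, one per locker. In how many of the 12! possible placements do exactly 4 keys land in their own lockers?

Choose which 4 of the 12 are fixed: C(12,4) = 495.
The other 8 form a derangement: !8 = 14833.
Total: 495 × 14833 = 7342335.

7342335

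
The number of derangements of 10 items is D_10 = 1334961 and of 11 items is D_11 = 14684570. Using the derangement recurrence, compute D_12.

176214841

D_12 = (12-1)·(D_11 + D_10) = 11·(14684570 + 1334961) = 11·16019531 = 176214841.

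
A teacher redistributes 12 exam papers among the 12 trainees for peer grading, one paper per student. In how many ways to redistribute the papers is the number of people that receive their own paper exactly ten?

66

Pick the 10 fixed positions: C(12,10) = 66 ways.
The remaining 2 must be deranged: !2 = 1.
Total: 66 × 1 = 66.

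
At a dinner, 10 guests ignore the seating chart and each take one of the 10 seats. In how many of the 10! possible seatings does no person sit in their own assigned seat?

The number of derangements of 10 is !10 = Σ_{k=0}^{10} (-1)^k·10!/k!
= 10! - 10!/1! + 10!/2! - 10!/3! + 10!/4! - 10!/5! + 10!/6! - 10!/7! + 10!/8! - 10!/9! + 10!/10!
= 3628800 - 3628800 + 1814400 - 604800 + 151200 - 30240 + 5040 - 720 + 90 - 10 + 1
= 1334961

1334961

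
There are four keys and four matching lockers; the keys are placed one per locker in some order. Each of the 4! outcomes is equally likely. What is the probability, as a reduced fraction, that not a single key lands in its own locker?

Favorable outcomes: !4 = 9.
Total outcomes: 4! = 24.
Probability = 9/24 = 3/8.

3/8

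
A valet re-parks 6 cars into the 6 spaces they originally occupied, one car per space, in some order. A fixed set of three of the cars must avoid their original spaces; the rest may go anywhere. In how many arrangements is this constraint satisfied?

Let A_j be the event that the j-th constrained one is fixed. By inclusion-exclusion over the 3 events:
Σ_{j=0}^{3} (-1)^j C(3,j)(6-j)!
= C(3,0)·6! - C(3,1)·5! + C(3,2)·4! - C(3,3)·3!
= 720 - 360 + 72 - 6
= 426

426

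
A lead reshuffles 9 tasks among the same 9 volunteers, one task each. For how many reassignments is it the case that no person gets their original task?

Recurrence: !9 = 9·!8 + (-1)^9.
!9 = 9·14833 - 1 = 133496

133496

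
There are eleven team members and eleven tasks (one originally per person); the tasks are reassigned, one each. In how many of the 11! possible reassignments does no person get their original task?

14684570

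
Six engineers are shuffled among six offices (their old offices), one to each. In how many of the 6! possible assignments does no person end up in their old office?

!6 is the nearest integer to 6!/e.
6! = 720, and 720/e ≈ 264.87, so !6 = 265.

265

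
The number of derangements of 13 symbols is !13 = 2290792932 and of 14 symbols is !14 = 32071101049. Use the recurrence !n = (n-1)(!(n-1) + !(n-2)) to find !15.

481066515734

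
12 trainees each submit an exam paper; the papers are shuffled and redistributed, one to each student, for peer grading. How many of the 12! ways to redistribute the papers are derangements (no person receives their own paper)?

176214841

!12 = 12! · Σ_{k=0}^{12} (-1)^k/k!
= 12! - 12!/1! + 12!/2! - 12!/3! + 12!/4! - 12!/5! + 12!/6! - 12!/7! + 12!/8! - 12!/9! + 12!/10! - 12!/11! + 12!/12!
= 479001600 - 479001600 + 239500800 - 79833600 + 19958400 - 3991680 + 665280 - 95040 + 11880 - 1320 + 132 - 12 + 1
= 176214841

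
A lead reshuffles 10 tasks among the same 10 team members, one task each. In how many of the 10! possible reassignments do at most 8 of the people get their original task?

3628799

Sum C(10,i)·!(10-i) for i = 0..8:
  i=0: C(10,0)·!10 = 1·1334961 = 1334961
  i=1: C(10,1)·!9 = 10·133496 = 1334960
  i=2: C(10,2)·!8 = 45·14833 = 667485
  i=3: C(10,3)·!7 = 120·1854 = 222480
  i=4: C(10,4)·!6 = 210·265 = 55650
  i=5: C(10,5)·!5 = 252·44 = 11088
  i=6: C(10,6)·!4 = 210·9 = 1890
  i=7: C(10,7)·!3 = 120·2 = 240
  i=8: C(10,8)·!2 = 45·1 = 45
Total = 3628799.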